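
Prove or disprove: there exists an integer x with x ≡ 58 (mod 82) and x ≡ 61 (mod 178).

There is no such integer.

Reduce both congruences modulo 2, which divides 82 and 178: they say x ≡ 58 (mod 2) and x ≡ 61 (mod 2).
These are incompatible: 58 − 61 = -3 is not divisible by 2.
Therefore no such x exists.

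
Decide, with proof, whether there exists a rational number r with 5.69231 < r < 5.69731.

Scale by 23: the interval becomes (130.92313, 131.03813), which contains the integer 131.
Dividing back, 5.69231 < 131/23 < 5.69731, and 131/23 is rational.

r = 131/23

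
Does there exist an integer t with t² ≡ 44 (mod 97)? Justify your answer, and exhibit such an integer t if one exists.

t = 23 works: 23² = 529, and 529 − 44 = 485 = 5·97.

t = 23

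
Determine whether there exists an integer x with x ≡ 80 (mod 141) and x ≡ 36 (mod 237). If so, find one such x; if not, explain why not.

No, no such integer exists.

gcd(141, 237) = 3. If x ≡ 80 (mod 141) and x ≡ 36 (mod 237), then x ≡ 80 (mod 3) and x ≡ 36 (mod 3).
These are incompatible: 80 − 36 = 44 is not divisible by 3.
Hence the system has no solution.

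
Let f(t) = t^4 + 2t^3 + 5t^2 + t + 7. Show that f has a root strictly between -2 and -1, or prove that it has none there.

f has no root in that interval.

f(-2) = 25 and f(-1) = 10, both positive, so a sign-change argument is unavailable; we show f keeps this sign on the whole interval.
Shift to the endpoint -1: with t = -1 − u (0 < u < 1), one computes f(-1 − u) = u^4 + 2u^3 + 5u^2 + 7u + 10.
The nonzero coefficients here are all positive, so for u > 0 every term is positive (or zero), and the constant term 10 is strictly positive.
Therefore f(t) > 0 throughout (-2, -1), and f has no zero there.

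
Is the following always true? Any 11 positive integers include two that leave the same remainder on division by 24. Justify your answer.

No; for instance {46, 47, 48, 49, 50, 51, 52, 53, 54, 55, 56} is a counterexample.

Take the 11 consecutive integers 46, 47, …, 56: their residues mod 24 are all distinct because 11 ≤ 24.
So no two of them leave the same remainder on division by 24; the claim fails for this set.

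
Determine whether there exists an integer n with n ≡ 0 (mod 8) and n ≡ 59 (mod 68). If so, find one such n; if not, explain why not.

Reduce both congruences modulo 4, which divides 8 and 68: they say n ≡ 0 (mod 4) and n ≡ 59 (mod 4).
But 0 mod 4 = 0 while 59 mod 4 = 3, a contradiction.
Hence the system has no solution.

No such integer exists.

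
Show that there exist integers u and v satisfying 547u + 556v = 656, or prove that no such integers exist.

u = 236, v = -231

Since gcd(547, 556) = 1, every integer is an integer combination of 547 and 556.
Dividing repeatedly: 556 = 1·547 + 9, 547 = 60·9 + 7, 9 = 1·7 + 2, 7 = 3·2 + 1, 2 = 2·1 + 0.
Unwinding: 1 = 7 − 3·2 = 7 − 3·(9 − 1·7) = −3·9 + 4·7 = −3·9 + 4·(547 − 60·9) = 4·547 − 243·9 = 4·547 − 243·(556 − 1·547) = −243·556 + 247·547, i.e. 547·247 + 556·(-243) = 1.
Scaling by 656 gives the particular solution (u, v) = (162032, -159408).
The general solution is u = 162032 + 556k, v = -159408 − 547k; taking k = -291 gives the smaller pair u = 236, v = -231.
Indeed 547·236 + 556·(-231) = 129092 − 128436 = 656.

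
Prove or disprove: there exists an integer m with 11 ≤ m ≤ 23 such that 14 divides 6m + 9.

There is no such integer m in that range.

At m = 11, 6·11 + 9 = 75 ≡ 5 (mod 14), and each step in m adds 6, giving residues 5, 11, 3, 9, 1, 7, 13, 5, 11, 3, 9, 1, 7 for m = 11, 12, …, 23.
Since 0 is absent from this list, 14 ∤ 6m + 9 for every m with 11 ≤ m ≤ 23.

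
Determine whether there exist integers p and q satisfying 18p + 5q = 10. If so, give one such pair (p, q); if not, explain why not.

18 and 5 are coprime, so 18p + 5q ranges over all of ℤ.
Run the Euclidean algorithm on 18 and 5: 18 = 3·5 + 3, 5 = 1·3 + 2, 3 = 1·2 + 1, 2 = 2·1 + 0.
Working back up the chain: 1 = 3 − 1·2 = 3 − (5 − 1·3) = −5 + 2·3 = −5 + 2·(18 − 3·5) = 2·18 − 7·5. So 18·2 + 5·(-7) = 1.
Times 10: 18·20 + 5·(-70) = 10, so (20, -70) solves it.
Subtracting 4·5 from p and adding 4·18 to q gives the tidier solution (0, 2).
Indeed 18·0 + 5·2 = 0 + 10 = 10.

p = 0, q = 2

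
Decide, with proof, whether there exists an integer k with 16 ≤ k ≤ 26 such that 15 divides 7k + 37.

The values of 7k + 37 for k = 16, 17, …, 26 are 149, 156, 163, 170, 177, 184, 191, 198, 205, 212, 219; reduced mod 15 these are 14, 6, 13, 5, 12, 4, 11, 3, 10, 2, 9.
Since 0 is absent from this list, 15 ∤ 7k + 37 for every k with 16 ≤ k ≤ 26.

No such integer k in that range exists.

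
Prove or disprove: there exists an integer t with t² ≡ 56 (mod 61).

t = 42

t = 42 works: 42² = 1764, and 1764 − 56 = 1708 = 28·61.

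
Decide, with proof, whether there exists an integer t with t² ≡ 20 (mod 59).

t = 16

Take t = 16. Then 16² = 256 = 4·59 + 20, so 16² ≡ 20 (mod 59).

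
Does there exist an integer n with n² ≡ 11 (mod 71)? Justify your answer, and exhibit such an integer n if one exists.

71 is prime, so by Euler's criterion 11 is a square mod 71 iff 11^((71−1)/2) = 11^35 ≡ 1 (mod 71).
Squaring successively (mod 71): 11^2 = 121 ≡ 50; 11^4 ≡ 50² = 2500 ≡ 15; 11^8 ≡ 15² = 225 ≡ 12; 11^16 ≡ 12² = 144 ≡ 2; 11^32 ≡ 2² = 4 ≡ 4.
Since 35 = 32 + 2 + 1, 11^35 ≡ 4 · 50 · 11; multiplying out mod 71: 4·50 = 200 ≡ 58, then 58·11 = 638 ≡ 70. Thus 11^35 ≡ 70 ≡ −1 (mod 71).
By Euler's criterion 11 is a quadratic non-residue mod 71: no n satisfies n² ≡ 11 (mod 71).

There is no such integer.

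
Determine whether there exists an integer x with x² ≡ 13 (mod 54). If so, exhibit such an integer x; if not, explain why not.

x = 43

Take x = 43. Then 43² = 1849 = 34·54 + 13, so 43² ≡ 13 (mod 54).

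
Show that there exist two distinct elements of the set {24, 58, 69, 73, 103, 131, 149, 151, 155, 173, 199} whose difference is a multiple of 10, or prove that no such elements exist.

Yes: 69 and 149.

Both 69 and 149 leave remainder 9 on division by 10; their difference 80 = 8·10 is a multiple of 10.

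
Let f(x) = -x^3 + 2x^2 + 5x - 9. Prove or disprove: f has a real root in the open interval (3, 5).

No such root exists.

The endpoint values f(3) = -3 and f(5) = -59 are both negative. Claim: f(x) < 0 for every x in (3, 5).
Shift to the endpoint 3: with x = 3 + u (0 < u < 2), one computes f(3 + u) = -u^3 - 7u^2 - 10u - 3.
All 4 nonzero coefficients of this polynomial in u are negative; hence for u > 0 the value is a sum of negative terms (the constant -3 among them).
Therefore f(x) < 0 throughout (3, 5), and f has no zero there.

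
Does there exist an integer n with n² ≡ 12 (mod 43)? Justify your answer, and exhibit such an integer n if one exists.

No, no such integer exists.

Apply Euler's criterion with the prime 43: 12 is a quadratic residue iff 12^21 ≡ 1 (mod 43), and a non-residue iff it is ≡ −1.
Squaring successively (mod 43): 12^2 = 144 ≡ 15; 12^4 ≡ 15² = 225 ≡ 10; 12^8 ≡ 10² = 100 ≡ 14; 12^16 ≡ 14² = 196 ≡ 24.
Since 21 = 16 + 4 + 1, 12^21 ≡ 24 · 10 · 12; multiplying out mod 43: 24·10 = 240 ≡ 25, then 25·12 = 300 ≡ 42. Thus 12^21 ≡ 42 ≡ −1 (mod 43).
By Euler's criterion 12 is a quadratic non-residue mod 43: no n satisfies n² ≡ 12 (mod 43).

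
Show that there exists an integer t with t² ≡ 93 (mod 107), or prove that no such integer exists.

107 is prime, so by Euler's criterion 93 is a square mod 107 iff 93^((107−1)/2) = 93^53 ≡ 1 (mod 107).
Repeated squaring mod 107: 93^2 = 8649 ≡ 89; 93^4 ≡ 89² = 7921 ≡ 3; 93^8 ≡ 3² = 9 ≡ 9; 93^16 ≡ 9² = 81 ≡ 81; 93^32 ≡ 81² = 6561 ≡ 34.
Since 53 = 32 + 16 + 4 + 1, 93^53 ≡ 34 · 81 · 3 · 93; multiplying out mod 107: 34·81 = 2754 ≡ 79, then 79·3 = 237 ≡ 23, then 23·93 = 2139 ≡ 106. Thus 93^53 ≡ 106 ≡ −1 (mod 107).
The value −1 means 93 is a non-residue modulo 107, so t² ≡ 93 (mod 107) is impossible.

There is no such integer.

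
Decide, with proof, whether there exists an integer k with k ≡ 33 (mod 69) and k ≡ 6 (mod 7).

gcd(69, 7) = 1, so the Chinese Remainder Theorem guarantees exactly one residue class mod 483 satisfying both.
Any solution of the first congruence is k = 33 + 69t; substituting into the second, 69t ≡ 6 − 33 ≡ 1 (mod 7).
69 ≡ 6 (mod 7), so this reads 6t ≡ 1 (mod 7). Since 6·6 = 36 = 5·7 + 1, the inverse of 6 mod 7 is 6.
Multiplying by 6: t ≡ 6·1 = 6 (mod 7).
Taking t = 6 gives k = 33 + 69·6 = 447.
Check: 447 mod 69 = 33, 447 mod 7 = 6. ✓

k = 447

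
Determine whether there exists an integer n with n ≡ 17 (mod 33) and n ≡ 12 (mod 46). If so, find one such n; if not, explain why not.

n = 380

The moduli 33 and 46 are coprime, so by the Chinese Remainder Theorem a unique solution modulo 1518 exists.
Any solution of the first congruence is n = 17 + 33t; substituting into the second, 33t ≡ 12 − 17 ≡ 41 (mod 46).
To invert 33 modulo 46: 46 = 1·33 + 13, 33 = 2·13 + 7, 13 = 1·7 + 6, 7 = 1·6 + 1, 6 = 6·1 + 0, and unwinding, 1 = 7 − 1·6 = 7 − (13 − 1·7) = −13 + 2·7 = −13 + 2·(33 − 2·13) = 2·33 − 5·13 = 2·33 − 5·(46 − 1·33) = −5·46 + 7·33. Thus 33⁻¹ ≡ 7 (mod 46).
Therefore t ≡ 7·41 = 287 ≡ 11 (mod 46).
Taking t = 11 gives n = 17 + 33·11 = 380.
Verify: 380 = 11·33 + 17 and 380 = 8·46 + 12. ✓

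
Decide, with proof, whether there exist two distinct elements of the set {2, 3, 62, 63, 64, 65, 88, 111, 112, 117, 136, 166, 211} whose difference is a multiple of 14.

No such pair exists.

Residues mod 14: 2↦2, 3↦3, 62↦6, 63↦7, 64↦8, 65↦9, 88↦4, 111↦13, 112↦0, 117↦5, 136↦10, 166↦12, 211↦1.
All 13 residues are distinct, so no two elements differ by a multiple of 14.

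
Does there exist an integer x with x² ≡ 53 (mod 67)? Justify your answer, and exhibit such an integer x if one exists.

No, no such integer exists.

67 is prime, so by Euler's criterion 53 is a square mod 67 iff 53^((67−1)/2) = 53^33 ≡ 1 (mod 67).
Squaring successively (mod 67): 53^2 = 2809 ≡ 62; 53^4 ≡ 62² = 3844 ≡ 25; 53^8 ≡ 25² = 625 ≡ 22; 53^16 ≡ 22² = 484 ≡ 15; 53^32 ≡ 15² = 225 ≡ 24.
Since 33 = 32 + 1, 53^33 ≡ 24 · 53; multiplying out mod 67: 24·53 = 1272 ≡ 66. Thus 53^33 ≡ 66 ≡ −1 (mod 67).
The value −1 means 53 is a non-residue modulo 67, so x² ≡ 53 (mod 67) is impossible.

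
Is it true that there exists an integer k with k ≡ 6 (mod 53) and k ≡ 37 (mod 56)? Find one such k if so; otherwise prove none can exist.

gcd(53, 56) = 1, so the Chinese Remainder Theorem guarantees exactly one residue class mod 2968 satisfying both.
Write k = 6 + 53t and require 6 + 53t ≡ 37 (mod 56), i.e. 53t ≡ 31 (mod 56).
Since 53·37 = 1961 = 35·56 + 1, the inverse of 53 mod 56 is 37.
Multiplying by 37: t ≡ 37·31 = 1147 ≡ 27 (mod 56).
With t = 27: k = 6 + 53·27 = 1437.
Verify: 1437 = 27·53 + 6 and 1437 = 25·56 + 37. ✓

k = 1437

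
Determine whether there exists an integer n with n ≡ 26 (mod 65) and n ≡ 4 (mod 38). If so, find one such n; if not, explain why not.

n = 156

gcd(65, 38) = 1, so the Chinese Remainder Theorem guarantees exactly one residue class mod 2470 satisfying both.
Any solution of the first congruence is n = 26 + 65t; substituting into the second, 65t ≡ 4 − 26 ≡ 16 (mod 38).
65 ≡ 27 (mod 38), so this reads 27t ≡ 16 (mod 38). To invert 27 modulo 38: 38 = 1·27 + 11, 27 = 2·11 + 5, 11 = 2·5 + 1, 5 = 5·1 + 0, and unwinding, 1 = 11 − 2·5 = 11 − 2·(27 − 2·11) = −2·27 + 5·11 = −2·27 + 5·(38 − 1·27) = 5·38 − 7·27. Thus 27⁻¹ ≡ -7 ≡ 31 (mod 38).
Multiplying by 31: t ≡ 31·16 = 496 ≡ 2 (mod 38).
Taking t = 2 gives n = 26 + 65·2 = 156.
Verify: 156 = 2·65 + 26 and 156 = 4·38 + 4. ✓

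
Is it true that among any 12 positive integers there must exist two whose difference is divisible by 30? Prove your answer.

Consider the 12 integers 22, 23, …, 33. They lie in distinct residue classes modulo 30, since 12 ≤ 30.
Any two of them differ by at most 11 < 30 and by at least 1, so no difference is a multiple of 30.

No; for instance {22, 23, 24, 25, 26, 27, 28, 29, 30, 31, 32, 33} is a counterexample.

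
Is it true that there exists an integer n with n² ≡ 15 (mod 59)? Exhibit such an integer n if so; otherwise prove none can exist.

n = 30

Take n = 30. Then 30² = 900 = 15·59 + 15, so 30² ≡ 15 (mod 59).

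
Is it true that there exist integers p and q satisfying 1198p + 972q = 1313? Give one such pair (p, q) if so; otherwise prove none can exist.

Both 1198 and 972 are divisible by gcd(1198, 972) = 2, hence so is any combination 1198p + 972q.
But 1313 is not a multiple of 2 (it leaves remainder 1).
Therefore 1198p + 972q = 1313 has no solution in integers.

No, no such integers exist.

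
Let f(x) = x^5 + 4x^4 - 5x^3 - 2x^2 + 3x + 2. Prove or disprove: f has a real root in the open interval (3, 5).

No.

f(3) = 425 and f(5) = 4967, both positive, so a sign-change argument is unavailable; we show f keeps this sign on the whole interval.
Substitute x = 3 + u, where 0 < u < 2 on the interval. Expanding, f(3 + u) = u^5 + 19u^4 + 133u^3 + 439u^2 + 693u + 425.
The nonzero coefficients here are all positive, so for u > 0 every term is positive (or zero), and the constant term 425 is strictly positive.
Therefore f(x) > 0 throughout (3, 5), and f has no zero there.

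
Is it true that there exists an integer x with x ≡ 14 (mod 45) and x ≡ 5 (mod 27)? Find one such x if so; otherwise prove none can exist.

x = 59

The moduli are not coprime: gcd(45, 27) = 9. Compatibility requires 9 ∣ (5 − 14) = -9, which holds, so solutions exist.
Step through x = 14, 14 + 45, 14 + 2·45, …: the values 14, 59 reduce mod 27 to 14, 5. The value 59 hits 5.
Check: 59 mod 45 = 14, 59 mod 27 = 5. ✓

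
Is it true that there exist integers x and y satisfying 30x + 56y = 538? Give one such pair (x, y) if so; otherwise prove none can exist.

x = 3, y = 8

gcd(30, 56) = 2, and 2 divides 538, so integer solutions exist.
Dividing through by 2 reduces the equation to 15x + 28y = 269.
Euclidean algorithm: 28 = 1·15 + 13, 15 = 1·13 + 2, 13 = 6·2 + 1, 2 = 2·1 + 0.
Working back up the chain: 1 = 13 − 6·2 = 13 − 6·(15 − 1·13) = −6·15 + 7·13 = −6·15 + 7·(28 − 1·15) = 7·28 − 13·15. So 15·(-13) + 28·7 = 1.
Times 269: 15·(-3497) + 28·1883 = 269, so (-3497, 1883) solves it.
The general solution is x = -3497 + 28k, y = 1883 − 15k; taking k = 125 gives the smaller pair x = 3, y = 8.
Check: 30·3 + 56·8 = 90 + 448 = 538. ✓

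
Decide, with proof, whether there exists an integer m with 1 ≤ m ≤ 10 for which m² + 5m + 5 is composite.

At m = 10: 10² + 5·10 + 5 = 155 = 5·31, which is composite.

m = 10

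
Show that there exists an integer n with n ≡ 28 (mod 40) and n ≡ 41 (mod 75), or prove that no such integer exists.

There is no such integer.

Reduce both congruences modulo 5, which divides 40 and 75: they say n ≡ 28 (mod 5) and n ≡ 41 (mod 5).
However 28 ≡ 3 and 41 ≡ 1 (mod 5), and 3 ≠ 1.
Therefore no such n exists.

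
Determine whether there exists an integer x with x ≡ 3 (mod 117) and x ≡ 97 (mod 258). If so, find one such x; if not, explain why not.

There is no such integer.

Both moduli are multiples of 3 = gcd(117, 258), so any solution would satisfy x ≡ 3 and x ≡ 97 modulo 3 simultaneously.
But 3 mod 3 = 0 while 97 mod 3 = 1, a contradiction.
Hence the system has no solution.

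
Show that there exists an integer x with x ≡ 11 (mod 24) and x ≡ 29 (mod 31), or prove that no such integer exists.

The moduli 24 and 31 are coprime, so by the Chinese Remainder Theorem a unique solution modulo 744 exists.
Any solution of the first congruence is x = 11 + 24t; substituting into the second, 24t ≡ 29 − 11 ≡ 18 (mod 31).
Since 24·22 = 528 = 17·31 + 1, the inverse of 24 mod 31 is 22.
Therefore t ≡ 22·18 = 396 ≡ 24 (mod 31).
With t = 24: x = 11 + 24·24 = 587.
Check: 587 mod 24 = 11, 587 mod 31 = 29. ✓

x = 587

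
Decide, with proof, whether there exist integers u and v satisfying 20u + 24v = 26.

gcd(20, 24) = 4, so every integer of the form 20u + 24v is a multiple of 4.
But 26 = 4·6 + 2, so 4 ∤ 26.
So the equation is unsolvable over ℤ.

There are no such integers.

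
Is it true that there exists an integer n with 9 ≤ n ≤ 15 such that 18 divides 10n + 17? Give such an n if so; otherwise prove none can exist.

No, no such integer n in that range exists.

The values of 10n + 17 for n = 9, 10, …, 15 are 107, 117, 127, 137, 147, 157, 167; reduced mod 18 these are 17, 9, 1, 11, 3, 13, 5.
None is 0, so 18 never divides 10n + 17 on this range.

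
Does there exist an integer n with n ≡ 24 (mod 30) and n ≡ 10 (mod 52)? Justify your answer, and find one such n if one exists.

n = 114

gcd(30, 52) = 2. A simultaneous solution exists iff 24 ≡ 10 (mod 2); here 24 mod 2 = 0 = 10 mod 2, so it does.
Step through n = 24, 24 + 30, 24 + 2·30, …: the values 24, 54, 84, 114 reduce mod 52 to 24, 2, 32, 10. The value 114 hits 10.
Indeed 114 ≡ 24 (mod 30) and 114 ≡ 10 (mod 52).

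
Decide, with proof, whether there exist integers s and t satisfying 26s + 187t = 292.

26 and 187 are coprime, so 26s + 187t ranges over all of ℤ.
Euclidean algorithm: 187 = 7·26 + 5, 26 = 5·5 + 1, 5 = 5·1 + 0.
Working back up the chain: 1 = 26 − 5·5 = 26 − 5·(187 − 7·26) = −5·187 + 36·26. So 26·36 + 187·(-5) = 1.
Multiplying through by 292: s = 36·292 = 10512, t = (-5)·292 = -1460 is a solution.
Shifting by a multiple of (187, −26) keeps it a solution: s = 10512 − 56·187 = 40, t = -1460 + 56·26 = -4.
Indeed 26·40 + 187·(-4) = 1040 − 748 = 292.

s = 40, t = -4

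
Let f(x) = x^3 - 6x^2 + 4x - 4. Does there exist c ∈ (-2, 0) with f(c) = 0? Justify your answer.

f(-2) = -44 and f(0) = -4, both negative, so a sign-change argument is unavailable; we show f keeps this sign on the whole interval.
Shift to the endpoint 0: with x = −u (0 < u < 2), one computes f(−u) = -u^3 - 6u^2 - 4u - 4.
All 4 nonzero coefficients of this polynomial in u are negative; hence for u > 0 the value is a sum of negative terms (the constant -4 among them).
Therefore f(x) < 0 throughout (-2, 0), and f has no zero there.

f has no root in that interval.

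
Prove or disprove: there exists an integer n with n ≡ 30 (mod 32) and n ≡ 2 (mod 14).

Here gcd(32, 14) = 2, and both 30 and 2 leave remainder 0 mod 2, so the system is consistent.
The smallest candidate n = 30 works directly: 30 ≡ 2 (mod 14).
Indeed 30 ≡ 30 (mod 32) and 30 ≡ 2 (mod 14).

n = 30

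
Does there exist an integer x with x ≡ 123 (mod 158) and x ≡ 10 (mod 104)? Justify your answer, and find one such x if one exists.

No, no such integer exists.

gcd(158, 104) = 2. If x ≡ 123 (mod 158) and x ≡ 10 (mod 104), then x ≡ 123 (mod 2) and x ≡ 10 (mod 2).
But 123 mod 2 = 1 while 10 mod 2 = 0, a contradiction.
Therefore no such x exists.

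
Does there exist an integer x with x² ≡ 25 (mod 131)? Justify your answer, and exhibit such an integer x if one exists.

x = 126

Take x = 126. Then 126² = 15876 = 121·131 + 25, so 126² ≡ 25 (mod 131).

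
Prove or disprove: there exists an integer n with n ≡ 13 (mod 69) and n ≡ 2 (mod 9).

There is no such integer.

Both moduli are multiples of 3 = gcd(69, 9), so any solution would satisfy n ≡ 13 and n ≡ 2 modulo 3 simultaneously.
However 13 ≡ 1 and 2 ≡ 2 (mod 3), and 1 ≠ 2.
Therefore no such n exists.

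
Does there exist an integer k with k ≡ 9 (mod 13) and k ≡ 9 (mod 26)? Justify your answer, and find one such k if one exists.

k = 9

gcd(13, 26) = 13. A simultaneous solution exists iff 9 ≡ 9 (mod 13); here 9 mod 13 = 9 = 9 mod 13, so it does.
In fact k = 9 itself already satisfies 9 mod 26 = 9.
Indeed 9 ≡ 9 (mod 13) and 9 ≡ 9 (mod 26).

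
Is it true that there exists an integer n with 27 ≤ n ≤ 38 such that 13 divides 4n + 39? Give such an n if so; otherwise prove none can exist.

For n = 27, 28, …, 38 the values of 4n + 39 modulo 13 are 4, 8, 12, 3, 7, 11, 2, 6, 10, 1, 5, 9 respectively.
The residue 0 does not occur, so no n in [27, 38] makes 4n + 39 a multiple of 13.

No such integer n in that range exists.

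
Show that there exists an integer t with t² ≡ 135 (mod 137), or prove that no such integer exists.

Take t = 86. Then 86² = 7396 = 53·137 + 135, so 86² ≡ 135 (mod 137).

t = 86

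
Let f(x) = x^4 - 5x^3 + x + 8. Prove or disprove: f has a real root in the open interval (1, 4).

f(1) = 5 and f(4) = -52, which have opposite signs.
As a polynomial, f is continuous on every closed interval.
By the Intermediate Value Theorem, f takes the value 0 somewhere in the open interval.

Yes, f has a root in the interval.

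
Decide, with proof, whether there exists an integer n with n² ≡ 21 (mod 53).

53 is prime, so by Euler's criterion 21 is a square mod 53 iff 21^((53−1)/2) = 21^26 ≡ 1 (mod 53).
Repeated squaring mod 53: 21^2 = 441 ≡ 17; 21^4 ≡ 17² = 289 ≡ 24; 21^8 ≡ 24² = 576 ≡ 46; 21^16 ≡ 46² = 2116 ≡ 49.
Since 26 = 16 + 8 + 2, 21^26 ≡ 49 · 46 · 17; multiplying out mod 53: 49·46 = 2254 ≡ 28, then 28·17 = 476 ≡ 52. Thus 21^26 ≡ 52 ≡ −1 (mod 53).
The value −1 means 21 is a non-residue modulo 53, so n² ≡ 21 (mod 53) is impossible.

No, no such integer exists.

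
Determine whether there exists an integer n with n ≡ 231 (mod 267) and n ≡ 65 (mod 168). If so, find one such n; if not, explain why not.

Reduce both congruences modulo 3, which divides 267 and 168: they say n ≡ 231 (mod 3) and n ≡ 65 (mod 3).
But 231 mod 3 = 0 while 65 mod 3 = 2, a contradiction.
Hence the system has no solution.

No such integer exists.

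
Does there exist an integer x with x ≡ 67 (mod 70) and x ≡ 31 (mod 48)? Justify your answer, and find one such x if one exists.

The moduli are not coprime: gcd(70, 48) = 2. Compatibility requires 2 ∣ (31 − 67) = -36, which holds, so solutions exist.
Write x = 67 + 70t. Then 70t ≡ 31 − 67 ≡ 12 (mod 48); dividing through by 2 gives 35t ≡ 6 (mod 24).
35 ≡ 11 (mod 24), so this reads 11t ≡ 6 (mod 24). Note 11·11 = 121 ≡ 1 (mod 24) (as 121 − 1 = 5·24), so 11⁻¹ ≡ 11.
Therefore t ≡ 11·6 = 66 ≡ 18 (mod 24).
Then x = 67 + 70·18 = 1327.
Indeed 1327 ≡ 67 (mod 70) and 1327 ≡ 31 (mod 48).

x = 1327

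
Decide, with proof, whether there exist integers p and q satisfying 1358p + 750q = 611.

Both 1358 and 750 are divisible by gcd(1358, 750) = 2, hence so is any combination 1358p + 750q.
However 611 leaves remainder 1 on division by 2.
Hence no integers p, q satisfy the equation.

No such integers exist.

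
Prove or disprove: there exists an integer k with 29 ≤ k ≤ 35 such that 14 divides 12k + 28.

k = 35

Try k = 35: 12·35 + 28 = 448 = 32·14, which is divisible by 14.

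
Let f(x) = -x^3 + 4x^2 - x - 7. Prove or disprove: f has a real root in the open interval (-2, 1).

Yes, f has a root in the interval.

f(-2) = 19 and f(1) = -5, which have opposite signs.
f is continuous everywhere (it is a polynomial), in particular on [-2, 1].
By the Intermediate Value Theorem, f takes the value 0 somewhere in the open interval.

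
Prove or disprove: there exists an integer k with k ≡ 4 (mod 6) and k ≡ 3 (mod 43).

k = 46

Since 6 and 43 share no common factor, CRT says the pair of congruences has a solution (unique mod 258).
Any solution of the first congruence is k = 4 + 6t; substituting into the second, 6t ≡ 3 − 4 ≡ 42 (mod 43).
Invert 6 mod 43 by the Euclidean algorithm: 43 = 7·6 + 1, 6 = 6·1 + 0; back-substituting, 1 = 43 − 7·6. Hence 6·(-7) ≡ 1, so 6⁻¹ ≡ -7 ≡ 36 (mod 43).
Therefore t ≡ 36·42 = 1512 ≡ 7 (mod 43).
Taking t = 7 gives k = 4 + 6·7 = 46.
Check: 46 mod 6 = 4, 46 mod 43 = 3. ✓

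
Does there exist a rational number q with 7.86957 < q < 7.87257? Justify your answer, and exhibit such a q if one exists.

q = 244/31

Scale by 31: the interval becomes (243.95667, 244.04967), which contains the integer 244.
Dividing back, 7.86957 < 244/31 < 7.87257, and 244/31 is rational.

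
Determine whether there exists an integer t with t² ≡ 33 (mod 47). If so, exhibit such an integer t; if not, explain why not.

No, no such integer exists.

47 is prime, so by Euler's criterion 33 is a square mod 47 iff 33^((47−1)/2) = 33^23 ≡ 1 (mod 47).
Repeated squaring mod 47: 33^2 = 1089 ≡ 8; 33^4 ≡ 8² = 64 ≡ 17; 33^8 ≡ 17² = 289 ≡ 7; 33^16 ≡ 7² = 49 ≡ 2.
Since 23 = 16 + 4 + 2 + 1, 33^23 ≡ 2 · 17 · 8 · 33; multiplying out mod 47: 2·17 = 34 ≡ 34, then 34·8 = 272 ≡ 37, then 37·33 = 1221 ≡ 46. Thus 33^23 ≡ 46 ≡ −1 (mod 47).
The value −1 means 33 is a non-residue modulo 47, so t² ≡ 33 (mod 47) is impossible.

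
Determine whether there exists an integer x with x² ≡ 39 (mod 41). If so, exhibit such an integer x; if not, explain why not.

x = 11

x = 11 works: 11² = 121, and 121 − 39 = 82 = 2·41.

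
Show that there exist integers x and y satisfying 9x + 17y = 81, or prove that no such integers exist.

9 and 17 are coprime, so 9x + 17y ranges over all of ℤ.
Run the Euclidean algorithm on 17 and 9: 17 = 1·9 + 8, 9 = 1·8 + 1, 8 = 8·1 + 0.
Working back up the chain: 1 = 9 − 1·8 = 9 − (17 − 1·9) = −17 + 2·9. So 9·2 + 17·(-1) = 1.
Scaling by 81 gives the particular solution (x, y) = (162, -81).
Shifting by a multiple of (17, −9) keeps it a solution: x = 162 − 9·17 = 9, y = -81 + 9·9 = 0.
Indeed 9·9 + 17·0 = 81 + 0 = 81.

x = 9, y = 0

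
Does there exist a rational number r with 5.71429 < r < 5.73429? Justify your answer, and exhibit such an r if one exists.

Multiplying by 11: 11·5.71429 = 62.85719 and 11·5.73429 = 63.07719, so the integer 63 lies strictly between them.
Dividing back, 5.71429 < 63/11 < 5.73429, and 63/11 is rational.

r = 63/11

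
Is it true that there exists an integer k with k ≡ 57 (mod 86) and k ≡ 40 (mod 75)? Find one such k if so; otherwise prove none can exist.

The moduli 86 and 75 are coprime, so by the Chinese Remainder Theorem a unique solution modulo 6450 exists.
Any solution of the first congruence is k = 57 + 86t; substituting into the second, 86t ≡ 40 − 57 ≡ 58 (mod 75).
86 ≡ 11 (mod 75), so this reads 11t ≡ 58 (mod 75). Invert 11 mod 75 by the Euclidean algorithm: 75 = 6·11 + 9, 11 = 1·9 + 2, 9 = 4·2 + 1, 2 = 2·1 + 0; back-substituting, 1 = 9 − 4·2 = 9 − 4·(11 − 1·9) = −4·11 + 5·9 = −4·11 + 5·(75 − 6·11) = 5·75 − 34·11. Hence 11·(-34) ≡ 1, so 11⁻¹ ≡ -34 ≡ 41 (mod 75).
Therefore t ≡ 41·58 = 2378 ≡ 53 (mod 75).
With t = 53: k = 57 + 86·53 = 4615.
Indeed 4615 ≡ 57 (mod 86) and 4615 ≡ 40 (mod 75).

k = 4615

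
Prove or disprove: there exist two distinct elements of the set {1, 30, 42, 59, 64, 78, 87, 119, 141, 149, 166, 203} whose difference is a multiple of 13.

No such pair exists.

Two integers differ by a multiple of 13 exactly when they have the same residue mod 13. The residues are 1↦1, 30↦4, 42↦3, 59↦7, 64↦12, 78↦0, 87↦9, 119↦2, 141↦11, 149↦6, 166↦10, 203↦8.
All 12 residues are distinct, so no two elements differ by a multiple of 13.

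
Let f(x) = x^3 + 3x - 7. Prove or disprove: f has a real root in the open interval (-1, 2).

Such a root exists.

f(-1) = -11 and f(2) = 7, which have opposite signs.
Since f is a polynomial it is continuous on [-1, 2].
By the Intermediate Value Theorem, f takes the value 0 somewhere in the open interval.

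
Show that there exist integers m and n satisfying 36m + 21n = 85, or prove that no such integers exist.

Both 36 and 21 are divisible by gcd(36, 21) = 3, hence so is any combination 36m + 21n.
But 85 is not a multiple of 3 (it leaves remainder 1).
So the equation is unsolvable over ℤ.

No, no such integers exist.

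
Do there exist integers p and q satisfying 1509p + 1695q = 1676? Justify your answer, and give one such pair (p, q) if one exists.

There are no such integers.

Any value of 1509p + 1695q is a multiple of gcd(1509, 1695) = 3.
But 1676 = 3·558 + 2, so 3 ∤ 1676.
Hence no integers p, q satisfy the equation.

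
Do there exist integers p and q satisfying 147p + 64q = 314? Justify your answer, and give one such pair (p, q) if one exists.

Since gcd(147, 64) = 1, every integer is an integer combination of 147 and 64.
Run the Euclidean algorithm on 147 and 64: 147 = 2·64 + 19, 64 = 3·19 + 7, 19 = 2·7 + 5, 7 = 1·5 + 2, 5 = 2·2 + 1, 2 = 2·1 + 0.
Back-substituting, 1 = 5 − 2·2 = 5 − 2·(7 − 1·5) = −2·7 + 3·5 = −2·7 + 3·(19 − 2·7) = 3·19 − 8·7 = 3·19 − 8·(64 − 3·19) = −8·64 + 27·19 = −8·64 + 27·(147 − 2·64) = 27·147 − 62·64; that is, 147·27 + 64·(-62) = 1.
Scaling by 314 gives the particular solution (p, q) = (8478, -19468).
Subtracting 132·64 from p and adding 132·147 to q gives the tidier solution (30, -64).
Check: 147·30 + 64·(-64) = 4410 − 4096 = 314. ✓

p = 30, q = -64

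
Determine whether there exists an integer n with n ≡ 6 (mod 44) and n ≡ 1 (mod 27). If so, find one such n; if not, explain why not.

n = 622

gcd(44, 27) = 1, so the Chinese Remainder Theorem guarantees exactly one residue class mod 1188 satisfying both.
Any solution of the first congruence is n = 6 + 44t; substituting into the second, 44t ≡ 1 − 6 ≡ 22 (mod 27).
44 ≡ 17 (mod 27), so this reads 17t ≡ 22 (mod 27). Since 17·8 = 136 = 5·27 + 1, the inverse of 17 mod 27 is 8.
Therefore t ≡ 8·22 = 176 ≡ 14 (mod 27).
Taking t = 14 gives n = 6 + 44·14 = 622.
Verify: 622 = 14·44 + 6 and 622 = 23·27 + 1. ✓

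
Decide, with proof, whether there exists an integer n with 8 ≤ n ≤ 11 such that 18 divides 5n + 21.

The values of 5n + 21 for n = 8, 9, 10, 11 are 61, 66, 71, 76; reduced mod 18 these are 7, 12, 17, 4.
The residue 0 does not occur, so no n in [8, 11] makes 5n + 21 a multiple of 18.

No, no such integer n in that range exists.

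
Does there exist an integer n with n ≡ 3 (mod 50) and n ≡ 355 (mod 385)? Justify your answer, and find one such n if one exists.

No, no such integer exists.

Both moduli are multiples of 5 = gcd(50, 385), so any solution would satisfy n ≡ 3 and n ≡ 355 modulo 5 simultaneously.
But 3 mod 5 = 3 while 355 mod 5 = 0, a contradiction.
So no integer satisfies both congruences.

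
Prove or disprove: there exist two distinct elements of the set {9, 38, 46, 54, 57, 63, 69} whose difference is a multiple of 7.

Residues mod 7: 9↦2, 38↦3, 46↦4, 54↦5, 57↦1, 63↦0, 69↦6.
All 7 residues are distinct, so no two elements differ by a multiple of 7.

There is no such pair.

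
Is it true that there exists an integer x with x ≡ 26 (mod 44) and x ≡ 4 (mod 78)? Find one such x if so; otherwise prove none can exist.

x = 862

gcd(44, 78) = 2. A simultaneous solution exists iff 26 ≡ 4 (mod 2); here 26 mod 2 = 0 = 4 mod 2, so it does.
Write x = 26 + 44t. Then 44t ≡ 4 − 26 ≡ 56 (mod 78); dividing through by 2 gives 22t ≡ 28 (mod 39).
To invert 22 modulo 39: 39 = 1·22 + 17, 22 = 1·17 + 5, 17 = 3·5 + 2, 5 = 2·2 + 1, 2 = 2·1 + 0, and unwinding, 1 = 5 − 2·2 = 5 − 2·(17 − 3·5) = −2·17 + 7·5 = −2·17 + 7·(22 − 1·17) = 7·22 − 9·17 = 7·22 − 9·(39 − 1·22) = −9·39 + 16·22. Thus 22⁻¹ ≡ 16 (mod 39).
Therefore t ≡ 16·28 = 448 ≡ 19 (mod 39).
Then x = 26 + 44·19 = 862.
Check: 862 mod 44 = 26, 862 mod 78 = 4. ✓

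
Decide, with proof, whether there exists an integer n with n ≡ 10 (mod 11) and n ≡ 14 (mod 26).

gcd(11, 26) = 1, so the Chinese Remainder Theorem guarantees exactly one residue class mod 286 satisfying both.
Any solution of the first congruence is n = 10 + 11t; substituting into the second, 11t ≡ 14 − 10 ≡ 4 (mod 26).
Note 11·19 = 209 ≡ 1 (mod 26) (as 209 − 1 = 8·26), so 11⁻¹ ≡ 19.
Therefore t ≡ 19·4 = 76 ≡ 24 (mod 26).
With t = 24: n = 10 + 11·24 = 274.
Indeed 274 ≡ 10 (mod 11) and 274 ≡ 14 (mod 26).

n = 274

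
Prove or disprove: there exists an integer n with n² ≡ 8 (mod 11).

There is no such integer.

Since (11 − n)² ≡ n² (mod 11), it suffices to square n = 0, 1, …, 5: the residues are 0, 1, 4, 9, 5, 3.
The set of squares mod 11 is therefore {0, 1, 3, 4, 5, 9}, which does not contain 8.
Hence no integer n has n² ≡ 8 (mod 11).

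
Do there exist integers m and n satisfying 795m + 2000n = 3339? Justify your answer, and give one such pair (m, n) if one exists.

No, no such integers exist.

Both 795 and 2000 are divisible by gcd(795, 2000) = 5, hence so is any combination 795m + 2000n.
However 3339 leaves remainder 4 on division by 5.
Therefore 795m + 2000n = 3339 has no solution in integers.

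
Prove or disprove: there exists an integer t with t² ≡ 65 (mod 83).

t = 27

t = 27 works: 27² = 729, and 729 − 65 = 664 = 8·83.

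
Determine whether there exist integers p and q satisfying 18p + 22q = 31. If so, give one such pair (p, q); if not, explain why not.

Any value of 18p + 22q is a multiple of gcd(18, 22) = 2.
But 31 = 2·15 + 1, so 2 ∤ 31.
Therefore 18p + 22q = 31 has no solution in integers.

No, no such integers exist.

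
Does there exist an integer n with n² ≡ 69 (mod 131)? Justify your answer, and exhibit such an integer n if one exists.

No such integer exists.

131 is prime, so by Euler's criterion 69 is a square mod 131 iff 69^((131−1)/2) = 69^65 ≡ 1 (mod 131).
Repeated squaring mod 131: 69^2 = 4761 ≡ 45; 69^4 ≡ 45² = 2025 ≡ 60; 69^8 ≡ 60² = 3600 ≡ 63; 69^16 ≡ 63² = 3969 ≡ 39; 69^32 ≡ 39² = 1521 ≡ 80; 69^64 ≡ 80² = 6400 ≡ 112.
Since 65 = 64 + 1, 69^65 ≡ 112 · 69; multiplying out mod 131: 112·69 = 7728 ≡ 130. Thus 69^65 ≡ 130 ≡ −1 (mod 131).
By Euler's criterion 69 is a quadratic non-residue mod 131: no n satisfies n² ≡ 69 (mod 131).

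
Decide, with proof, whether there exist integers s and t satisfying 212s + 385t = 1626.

s = 113, t = -58

212 and 385 are coprime, so 212s + 385t ranges over all of ℤ.
Run the Euclidean algorithm on 385 and 212: 385 = 1·212 + 173, 212 = 1·173 + 39, 173 = 4·39 + 17, 39 = 2·17 + 5, 17 = 3·5 + 2, 5 = 2·2 + 1, 2 = 2·1 + 0.
Back-substituting, 1 = 5 − 2·2 = 5 − 2·(17 − 3·5) = −2·17 + 7·5 = −2·17 + 7·(39 − 2·17) = 7·39 − 16·17 = 7·39 − 16·(173 − 4·39) = −16·173 + 71·39 = −16·173 + 71·(212 − 1·173) = 71·212 − 87·173 = 71·212 − 87·(385 − 1·212) = −87·385 + 158·212; that is, 212·158 + 385·(-87) = 1.
Times 1626: 212·256908 + 385·(-141462) = 1626, so (256908, -141462) solves it.
The general solution is s = 256908 + 385k, t = -141462 − 212k; taking k = -667 gives the smaller pair s = 113, t = -58.
Check: 212·113 + 385·(-58) = 23956 − 22330 = 1626. ✓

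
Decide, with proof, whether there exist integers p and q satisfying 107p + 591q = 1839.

Since gcd(107, 591) = 1, every integer is an integer combination of 107 and 591.
Dividing repeatedly: 591 = 5·107 + 56, 107 = 1·56 + 51, 56 = 1·51 + 5, 51 = 10·5 + 1, 5 = 5·1 + 0.
Unwinding: 1 = 51 − 10·5 = 51 − 10·(56 − 1·51) = −10·56 + 11·51 = −10·56 + 11·(107 − 1·56) = 11·107 − 21·56 = 11·107 − 21·(591 − 5·107) = −21·591 + 116·107, i.e. 107·116 + 591·(-21) = 1.
Times 1839: 107·213324 + 591·(-38619) = 1839, so (213324, -38619) solves it.
The general solution is p = 213324 + 591k, q = -38619 − 107k; taking k = -360 gives the smaller pair p = 564, q = -99.
Indeed 107·564 + 591·(-99) = 60348 − 58509 = 1839.

p = 564, q = -99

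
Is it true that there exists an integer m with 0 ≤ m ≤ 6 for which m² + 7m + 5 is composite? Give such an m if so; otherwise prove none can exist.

m = 5

At m = 5: 5² + 7·5 + 5 = 65 = 5·13, which is composite.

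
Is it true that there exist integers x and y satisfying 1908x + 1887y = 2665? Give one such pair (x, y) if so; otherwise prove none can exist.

Any value of 1908x + 1887y is a multiple of gcd(1908, 1887) = 3.
However 2665 leaves remainder 1 on division by 3.
Hence no integers x, y satisfy the equation.

No, no such integers exist.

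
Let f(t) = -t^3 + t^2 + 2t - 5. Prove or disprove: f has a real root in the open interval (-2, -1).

Yes, f has a root in the interval.

f(-2) = 3 and f(-1) = -5, which have opposite signs.
As a polynomial, f is continuous on every closed interval.
By the Intermediate Value Theorem f must vanish at some point of (-2, -1).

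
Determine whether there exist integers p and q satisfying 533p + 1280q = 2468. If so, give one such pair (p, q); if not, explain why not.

Since gcd(533, 1280) = 1, every integer is an integer combination of 533 and 1280.
Euclidean algorithm: 1280 = 2·533 + 214, 533 = 2·214 + 105, 214 = 2·105 + 4, 105 = 26·4 + 1, 4 = 4·1 + 0.
Working back up the chain: 1 = 105 − 26·4 = 105 − 26·(214 − 2·105) = −26·214 + 53·105 = −26·214 + 53·(533 − 2·214) = 53·533 − 132·214 = 53·533 − 132·(1280 − 2·533) = −132·1280 + 317·533. So 533·317 + 1280·(-132) = 1.
Times 2468: 533·782356 + 1280·(-325776) = 2468, so (782356, -325776) solves it.
The general solution is p = 782356 + 1280k, q = -325776 − 533k; taking k = -611 gives the smaller pair p = 276, q = -113.
Indeed 533·276 + 1280·(-113) = 147108 − 144640 = 2468.

p = 276, q = -113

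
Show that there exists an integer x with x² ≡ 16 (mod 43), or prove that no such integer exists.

x = 39

Take x = 39. Then 39² = 1521 = 35·43 + 16, so 39² ≡ 16 (mod 43).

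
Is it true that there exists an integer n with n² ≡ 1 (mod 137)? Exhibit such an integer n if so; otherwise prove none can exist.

n = 136

n = 136 works: 136² = 18496, and 18496 − 1 = 18495 = 135·137.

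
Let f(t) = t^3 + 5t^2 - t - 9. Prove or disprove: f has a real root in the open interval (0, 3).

Such a root exists.

f(0) = -9 and f(3) = 60, which have opposite signs.
As a polynomial, f is continuous on every closed interval.
By the Intermediate Value Theorem f must vanish at some point of (0, 3).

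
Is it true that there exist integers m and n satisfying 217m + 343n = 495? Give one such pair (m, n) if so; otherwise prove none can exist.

gcd(217, 343) = 7, so every integer of the form 217m + 343n is a multiple of 7.
But 495 is not a multiple of 7 (it leaves remainder 5).
So the equation is unsolvable over ℤ.

No such integers exist.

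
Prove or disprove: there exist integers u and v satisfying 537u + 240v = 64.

There are no such integers.

Both 537 and 240 are divisible by gcd(537, 240) = 3, hence so is any combination 537u + 240v.
But 64 = 3·21 + 1, so 3 ∤ 64.
Hence no integers u, v satisfy the equation.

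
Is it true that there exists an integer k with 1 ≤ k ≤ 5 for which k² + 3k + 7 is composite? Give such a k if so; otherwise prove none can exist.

At k = 4: 4² + 3·4 + 7 = 35 = 5·7, which is composite.

k = 4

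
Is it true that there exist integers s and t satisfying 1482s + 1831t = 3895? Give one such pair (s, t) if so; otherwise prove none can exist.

s = 120, t = -95

1482 and 1831 are coprime, so 1482s + 1831t ranges over all of ℤ.
Dividing repeatedly: 1831 = 1·1482 + 349, 1482 = 4·349 + 86, 349 = 4·86 + 5, 86 = 17·5 + 1, 5 = 5·1 + 0.
Working back up the chain: 1 = 86 − 17·5 = 86 − 17·(349 − 4·86) = −17·349 + 69·86 = −17·349 + 69·(1482 − 4·349) = 69·1482 − 293·349 = 69·1482 − 293·(1831 − 1·1482) = −293·1831 + 362·1482. So 1482·362 + 1831·(-293) = 1.
Times 3895: 1482·1409990 + 1831·(-1141235) = 3895, so (1409990, -1141235) solves it.
Shifting by a multiple of (1831, −1482) keeps it a solution: s = 1409990 − 770·1831 = 120, t = -1141235 + 770·1482 = -95.
Indeed 1482·120 + 1831·(-95) = 177840 − 173945 = 3895.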